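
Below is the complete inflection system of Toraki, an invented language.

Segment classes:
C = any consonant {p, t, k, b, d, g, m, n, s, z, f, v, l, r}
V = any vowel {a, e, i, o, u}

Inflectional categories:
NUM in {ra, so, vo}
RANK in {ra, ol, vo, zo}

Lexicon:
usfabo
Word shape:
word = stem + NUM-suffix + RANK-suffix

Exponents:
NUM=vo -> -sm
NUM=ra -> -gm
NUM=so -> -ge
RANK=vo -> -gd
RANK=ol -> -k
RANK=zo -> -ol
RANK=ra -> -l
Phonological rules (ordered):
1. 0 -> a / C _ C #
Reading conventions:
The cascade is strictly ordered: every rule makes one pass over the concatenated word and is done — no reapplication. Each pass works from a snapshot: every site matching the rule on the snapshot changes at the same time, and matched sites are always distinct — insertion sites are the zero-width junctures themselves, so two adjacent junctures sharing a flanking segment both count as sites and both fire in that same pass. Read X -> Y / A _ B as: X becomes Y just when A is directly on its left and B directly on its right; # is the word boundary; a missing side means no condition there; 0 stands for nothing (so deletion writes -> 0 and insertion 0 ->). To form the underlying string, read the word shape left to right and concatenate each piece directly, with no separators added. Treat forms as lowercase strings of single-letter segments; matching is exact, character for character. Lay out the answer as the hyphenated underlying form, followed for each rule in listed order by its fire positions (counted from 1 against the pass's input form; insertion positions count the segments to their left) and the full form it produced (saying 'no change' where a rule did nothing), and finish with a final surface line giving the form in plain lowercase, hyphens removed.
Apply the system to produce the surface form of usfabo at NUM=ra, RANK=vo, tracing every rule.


underlying: usfabo-gm-gd
1. 0 -> a / C _ C #: inserts after position(s) 9: usfabogmgad
surface: usfabogmgad


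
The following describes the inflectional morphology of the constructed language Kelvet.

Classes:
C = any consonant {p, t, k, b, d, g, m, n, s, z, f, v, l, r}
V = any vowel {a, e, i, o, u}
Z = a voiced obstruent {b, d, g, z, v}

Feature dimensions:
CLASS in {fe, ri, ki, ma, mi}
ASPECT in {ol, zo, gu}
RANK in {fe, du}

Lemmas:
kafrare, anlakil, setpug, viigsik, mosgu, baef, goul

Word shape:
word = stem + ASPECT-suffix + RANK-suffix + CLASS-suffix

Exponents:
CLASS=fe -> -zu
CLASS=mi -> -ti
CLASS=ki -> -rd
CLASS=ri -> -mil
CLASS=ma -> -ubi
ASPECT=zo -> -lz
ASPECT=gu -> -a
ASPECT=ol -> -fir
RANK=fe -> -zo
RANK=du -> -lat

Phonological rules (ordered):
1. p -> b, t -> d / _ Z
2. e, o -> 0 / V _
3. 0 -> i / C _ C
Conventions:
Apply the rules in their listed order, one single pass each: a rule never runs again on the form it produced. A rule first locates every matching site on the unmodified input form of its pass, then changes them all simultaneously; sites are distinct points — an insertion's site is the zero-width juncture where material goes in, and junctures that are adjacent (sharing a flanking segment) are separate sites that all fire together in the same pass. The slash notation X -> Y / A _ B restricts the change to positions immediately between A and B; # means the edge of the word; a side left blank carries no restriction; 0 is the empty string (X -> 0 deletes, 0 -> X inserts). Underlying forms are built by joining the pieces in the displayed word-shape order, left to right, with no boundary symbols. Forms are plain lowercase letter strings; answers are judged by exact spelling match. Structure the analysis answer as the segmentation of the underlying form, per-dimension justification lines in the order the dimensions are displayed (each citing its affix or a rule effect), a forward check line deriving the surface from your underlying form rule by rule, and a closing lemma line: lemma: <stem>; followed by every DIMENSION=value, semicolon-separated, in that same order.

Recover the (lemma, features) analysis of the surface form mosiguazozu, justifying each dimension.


underlying: mosgu-a-zo-zu
CLASS=fe - signalled by the affix -zu
ASPECT=gu - signalled by the affix -a
RANK=fe - signalled by the affix -zo
check: mosguazozu -> mosguazozu -> mosguazozu -> mosiguazozu
lemma: mosgu; CLASS=fe; ASPECT=gu; RANK=fe


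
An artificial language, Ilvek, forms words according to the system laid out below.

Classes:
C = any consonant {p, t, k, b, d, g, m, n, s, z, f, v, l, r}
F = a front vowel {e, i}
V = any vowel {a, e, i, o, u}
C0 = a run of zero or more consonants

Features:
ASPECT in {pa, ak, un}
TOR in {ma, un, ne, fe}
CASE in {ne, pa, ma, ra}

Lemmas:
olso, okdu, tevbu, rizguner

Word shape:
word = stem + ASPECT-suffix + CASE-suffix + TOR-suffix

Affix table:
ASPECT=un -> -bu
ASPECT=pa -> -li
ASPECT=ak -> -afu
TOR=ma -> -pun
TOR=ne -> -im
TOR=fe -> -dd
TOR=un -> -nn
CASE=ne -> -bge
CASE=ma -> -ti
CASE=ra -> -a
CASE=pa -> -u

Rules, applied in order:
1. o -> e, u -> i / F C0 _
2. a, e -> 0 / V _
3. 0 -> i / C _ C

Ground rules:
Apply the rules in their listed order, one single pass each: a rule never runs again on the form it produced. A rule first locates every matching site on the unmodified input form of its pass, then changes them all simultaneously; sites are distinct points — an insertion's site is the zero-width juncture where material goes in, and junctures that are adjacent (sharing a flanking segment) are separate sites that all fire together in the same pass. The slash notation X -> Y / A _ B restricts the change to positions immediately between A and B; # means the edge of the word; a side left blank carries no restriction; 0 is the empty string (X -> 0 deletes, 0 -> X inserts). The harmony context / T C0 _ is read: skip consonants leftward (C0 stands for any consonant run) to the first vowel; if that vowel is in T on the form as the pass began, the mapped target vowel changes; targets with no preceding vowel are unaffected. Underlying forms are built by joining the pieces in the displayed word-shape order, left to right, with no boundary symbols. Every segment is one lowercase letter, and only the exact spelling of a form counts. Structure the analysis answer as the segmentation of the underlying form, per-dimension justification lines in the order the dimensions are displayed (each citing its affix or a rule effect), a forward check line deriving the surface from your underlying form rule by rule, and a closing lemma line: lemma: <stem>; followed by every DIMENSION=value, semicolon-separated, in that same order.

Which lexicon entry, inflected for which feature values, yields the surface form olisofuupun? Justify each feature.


underlying: olso-afu-u-pun
ASPECT=ak - signalled by the affix -afu
TOR=ma - signalled by the affix -pun
CASE=pa - signalled by the affix -u
check: olsoafuupun -> olsoafuupun -> olsofuupun -> olisofuupun
lemma: olso; ASPECT=ak; TOR=ma; CASE=pa


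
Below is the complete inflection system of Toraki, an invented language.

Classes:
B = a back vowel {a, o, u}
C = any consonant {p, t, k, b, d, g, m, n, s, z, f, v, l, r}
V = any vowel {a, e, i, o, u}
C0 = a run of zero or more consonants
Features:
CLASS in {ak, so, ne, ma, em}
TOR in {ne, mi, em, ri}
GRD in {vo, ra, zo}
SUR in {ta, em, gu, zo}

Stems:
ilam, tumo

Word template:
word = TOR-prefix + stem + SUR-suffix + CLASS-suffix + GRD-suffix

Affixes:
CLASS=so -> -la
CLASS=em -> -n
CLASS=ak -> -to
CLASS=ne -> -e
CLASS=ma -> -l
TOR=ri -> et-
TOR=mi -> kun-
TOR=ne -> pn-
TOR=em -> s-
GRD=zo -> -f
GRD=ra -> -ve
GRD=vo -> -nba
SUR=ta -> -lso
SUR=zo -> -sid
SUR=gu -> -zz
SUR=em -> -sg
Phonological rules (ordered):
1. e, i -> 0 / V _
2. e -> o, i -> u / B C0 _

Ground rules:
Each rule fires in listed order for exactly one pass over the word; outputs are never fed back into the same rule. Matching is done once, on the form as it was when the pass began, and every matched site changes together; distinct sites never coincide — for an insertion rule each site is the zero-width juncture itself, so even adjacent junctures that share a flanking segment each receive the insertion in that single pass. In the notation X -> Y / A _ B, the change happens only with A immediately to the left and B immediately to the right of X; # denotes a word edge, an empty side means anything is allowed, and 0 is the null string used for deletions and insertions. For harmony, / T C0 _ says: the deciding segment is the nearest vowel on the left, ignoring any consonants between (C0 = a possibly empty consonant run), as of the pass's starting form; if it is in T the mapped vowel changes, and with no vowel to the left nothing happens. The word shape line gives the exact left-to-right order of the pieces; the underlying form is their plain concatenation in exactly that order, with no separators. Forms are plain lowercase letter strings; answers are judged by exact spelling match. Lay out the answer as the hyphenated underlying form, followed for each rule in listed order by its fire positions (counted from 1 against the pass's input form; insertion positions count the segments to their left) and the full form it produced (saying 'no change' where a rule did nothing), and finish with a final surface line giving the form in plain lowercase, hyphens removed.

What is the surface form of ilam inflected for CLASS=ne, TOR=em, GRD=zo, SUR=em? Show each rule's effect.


underlying: s-ilam-sg-e-f
1. e, i -> 0 / V _: no change
2. e -> o, i -> u / B C0 _: fires at position(s) 8: silamsgof
surface: silamsgof


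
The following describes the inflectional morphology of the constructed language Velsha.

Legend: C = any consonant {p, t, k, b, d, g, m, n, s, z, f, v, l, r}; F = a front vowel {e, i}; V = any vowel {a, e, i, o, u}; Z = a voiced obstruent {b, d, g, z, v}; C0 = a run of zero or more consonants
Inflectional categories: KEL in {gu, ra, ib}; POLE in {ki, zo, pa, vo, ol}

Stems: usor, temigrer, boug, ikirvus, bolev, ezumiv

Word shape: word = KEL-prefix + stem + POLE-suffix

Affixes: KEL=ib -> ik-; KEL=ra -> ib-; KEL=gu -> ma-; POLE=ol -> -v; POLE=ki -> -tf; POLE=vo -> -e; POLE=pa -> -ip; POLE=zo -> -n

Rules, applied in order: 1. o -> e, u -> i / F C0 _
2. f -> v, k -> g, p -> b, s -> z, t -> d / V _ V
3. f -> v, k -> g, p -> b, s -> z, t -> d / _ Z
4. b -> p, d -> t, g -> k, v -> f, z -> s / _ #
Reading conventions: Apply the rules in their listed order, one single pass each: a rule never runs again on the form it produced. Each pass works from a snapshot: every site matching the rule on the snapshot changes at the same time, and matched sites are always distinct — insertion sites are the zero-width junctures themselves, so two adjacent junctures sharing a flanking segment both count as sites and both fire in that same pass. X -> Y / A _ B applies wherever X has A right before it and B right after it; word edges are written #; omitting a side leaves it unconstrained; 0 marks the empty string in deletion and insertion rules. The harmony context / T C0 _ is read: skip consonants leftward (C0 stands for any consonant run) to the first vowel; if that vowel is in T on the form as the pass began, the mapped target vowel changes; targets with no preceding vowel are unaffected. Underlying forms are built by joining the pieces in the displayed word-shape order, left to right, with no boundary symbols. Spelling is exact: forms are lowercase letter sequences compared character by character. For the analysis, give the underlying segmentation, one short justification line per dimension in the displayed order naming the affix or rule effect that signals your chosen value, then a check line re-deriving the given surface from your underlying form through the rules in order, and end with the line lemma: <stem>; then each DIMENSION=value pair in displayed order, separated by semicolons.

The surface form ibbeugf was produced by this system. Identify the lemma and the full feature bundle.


underlying: ib-boug-v
KEL=ra - signalled by the affix ib-
POLE=ol - signalled by the affix -v
check: ibbougv -> ibbeugv -> ibbeugv -> ibbeugv -> ibbeugf
lemma: boug; KEL=ra; POLE=ol


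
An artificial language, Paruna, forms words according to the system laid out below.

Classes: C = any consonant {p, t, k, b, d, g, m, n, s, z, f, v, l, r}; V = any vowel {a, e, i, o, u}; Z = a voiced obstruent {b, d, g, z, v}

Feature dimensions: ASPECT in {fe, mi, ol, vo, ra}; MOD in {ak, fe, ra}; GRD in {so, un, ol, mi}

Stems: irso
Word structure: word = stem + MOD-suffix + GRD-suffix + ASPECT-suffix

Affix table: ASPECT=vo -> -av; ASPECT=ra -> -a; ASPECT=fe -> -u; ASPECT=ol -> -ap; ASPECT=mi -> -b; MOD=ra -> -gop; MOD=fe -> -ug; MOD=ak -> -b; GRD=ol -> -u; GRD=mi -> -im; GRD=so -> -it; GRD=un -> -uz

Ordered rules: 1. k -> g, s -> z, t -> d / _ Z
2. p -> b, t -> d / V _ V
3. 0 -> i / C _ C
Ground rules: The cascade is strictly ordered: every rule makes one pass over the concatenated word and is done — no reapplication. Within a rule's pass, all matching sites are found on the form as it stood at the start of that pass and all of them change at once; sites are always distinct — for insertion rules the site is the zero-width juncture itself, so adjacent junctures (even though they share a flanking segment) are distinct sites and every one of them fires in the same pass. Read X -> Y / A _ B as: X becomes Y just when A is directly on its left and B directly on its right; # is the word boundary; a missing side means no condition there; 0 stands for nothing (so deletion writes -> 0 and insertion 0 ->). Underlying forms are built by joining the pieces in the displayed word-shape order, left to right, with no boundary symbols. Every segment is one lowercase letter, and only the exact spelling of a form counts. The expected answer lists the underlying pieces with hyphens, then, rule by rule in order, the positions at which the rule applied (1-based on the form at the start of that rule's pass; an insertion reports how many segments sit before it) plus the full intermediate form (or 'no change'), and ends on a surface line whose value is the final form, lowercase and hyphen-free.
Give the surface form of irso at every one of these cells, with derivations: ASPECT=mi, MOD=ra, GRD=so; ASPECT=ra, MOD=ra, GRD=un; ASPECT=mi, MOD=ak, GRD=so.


cell ASPECT=mi, MOD=ra, GRD=so:
underlying: irso-gop-it-b
1. k -> g, s -> z, t -> d / _ Z: fires at position(s) 9: irsogopidb
2. p -> b, t -> d / V _ V: fires at position(s) 7: irsogobidb
3. 0 -> i / C _ C: inserts after position(s) 2, 9: irisogobidib
surface: irisogobidib

cell ASPECT=ra, MOD=ra, GRD=un:
underlying: irso-gop-uz-a
1. k -> g, s -> z, t -> d / _ Z: no change
2. p -> b, t -> d / V _ V: fires at position(s) 7: irsogobuza
3. 0 -> i / C _ C: inserts after position(s) 2: irisogobuza
surface: irisogobuza

cell ASPECT=mi, MOD=ak, GRD=so:
underlying: irso-b-it-b
1. k -> g, s -> z, t -> d / _ Z: fires at position(s) 7: irsobidb
2. p -> b, t -> d / V _ V: no change
3. 0 -> i / C _ C: inserts after position(s) 2, 7: irisobidib
surface: irisobidib


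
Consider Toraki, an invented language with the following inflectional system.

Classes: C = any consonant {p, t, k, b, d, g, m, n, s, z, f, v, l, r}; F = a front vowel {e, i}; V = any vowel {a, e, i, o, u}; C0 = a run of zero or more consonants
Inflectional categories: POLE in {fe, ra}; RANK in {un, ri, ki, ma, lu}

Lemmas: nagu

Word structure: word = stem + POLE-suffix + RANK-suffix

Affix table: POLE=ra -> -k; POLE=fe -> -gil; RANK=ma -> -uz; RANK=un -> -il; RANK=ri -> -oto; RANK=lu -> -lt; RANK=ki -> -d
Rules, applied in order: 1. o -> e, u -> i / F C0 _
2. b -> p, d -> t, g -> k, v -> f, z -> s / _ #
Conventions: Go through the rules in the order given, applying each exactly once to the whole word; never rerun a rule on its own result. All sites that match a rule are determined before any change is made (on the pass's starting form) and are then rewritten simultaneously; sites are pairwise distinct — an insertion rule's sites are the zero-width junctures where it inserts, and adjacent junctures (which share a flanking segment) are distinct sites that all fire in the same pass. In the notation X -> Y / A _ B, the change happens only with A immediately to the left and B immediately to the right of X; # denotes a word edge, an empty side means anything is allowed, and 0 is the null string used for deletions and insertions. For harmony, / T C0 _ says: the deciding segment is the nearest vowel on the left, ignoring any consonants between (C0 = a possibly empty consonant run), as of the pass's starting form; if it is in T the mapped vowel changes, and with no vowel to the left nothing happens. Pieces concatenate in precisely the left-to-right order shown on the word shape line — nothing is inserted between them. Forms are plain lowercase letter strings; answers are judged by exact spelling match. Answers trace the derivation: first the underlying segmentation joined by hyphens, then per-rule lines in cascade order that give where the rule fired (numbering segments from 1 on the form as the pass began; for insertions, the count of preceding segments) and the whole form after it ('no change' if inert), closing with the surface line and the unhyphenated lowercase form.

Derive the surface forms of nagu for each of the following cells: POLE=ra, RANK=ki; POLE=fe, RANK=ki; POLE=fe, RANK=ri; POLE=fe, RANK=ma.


cell POLE=ra, RANK=ki:
underlying: nagu-k-d
1. o -> e, u -> i / F C0 _: no change
2. b -> p, d -> t, g -> k, v -> f, z -> s / _ #: fires at position(s) 6: nagukt
surface: nagukt

cell POLE=fe, RANK=ki:
underlying: nagu-gil-d
1. o -> e, u -> i / F C0 _: no change
2. b -> p, d -> t, g -> k, v -> f, z -> s / _ #: fires at position(s) 8: nagugilt
surface: nagugilt

cell POLE=fe, RANK=ri:
underlying: nagu-gil-oto
1. o -> e, u -> i / F C0 _: fires at position(s) 8: nagugileto
2. b -> p, d -> t, g -> k, v -> f, z -> s / _ #: no change
surface: nagugileto

cell POLE=fe, RANK=ma:
underlying: nagu-gil-uz
1. o -> e, u -> i / F C0 _: fires at position(s) 8: nagugiliz
2. b -> p, d -> t, g -> k, v -> f, z -> s / _ #: fires at position(s) 9: nagugilis
surface: nagugilis


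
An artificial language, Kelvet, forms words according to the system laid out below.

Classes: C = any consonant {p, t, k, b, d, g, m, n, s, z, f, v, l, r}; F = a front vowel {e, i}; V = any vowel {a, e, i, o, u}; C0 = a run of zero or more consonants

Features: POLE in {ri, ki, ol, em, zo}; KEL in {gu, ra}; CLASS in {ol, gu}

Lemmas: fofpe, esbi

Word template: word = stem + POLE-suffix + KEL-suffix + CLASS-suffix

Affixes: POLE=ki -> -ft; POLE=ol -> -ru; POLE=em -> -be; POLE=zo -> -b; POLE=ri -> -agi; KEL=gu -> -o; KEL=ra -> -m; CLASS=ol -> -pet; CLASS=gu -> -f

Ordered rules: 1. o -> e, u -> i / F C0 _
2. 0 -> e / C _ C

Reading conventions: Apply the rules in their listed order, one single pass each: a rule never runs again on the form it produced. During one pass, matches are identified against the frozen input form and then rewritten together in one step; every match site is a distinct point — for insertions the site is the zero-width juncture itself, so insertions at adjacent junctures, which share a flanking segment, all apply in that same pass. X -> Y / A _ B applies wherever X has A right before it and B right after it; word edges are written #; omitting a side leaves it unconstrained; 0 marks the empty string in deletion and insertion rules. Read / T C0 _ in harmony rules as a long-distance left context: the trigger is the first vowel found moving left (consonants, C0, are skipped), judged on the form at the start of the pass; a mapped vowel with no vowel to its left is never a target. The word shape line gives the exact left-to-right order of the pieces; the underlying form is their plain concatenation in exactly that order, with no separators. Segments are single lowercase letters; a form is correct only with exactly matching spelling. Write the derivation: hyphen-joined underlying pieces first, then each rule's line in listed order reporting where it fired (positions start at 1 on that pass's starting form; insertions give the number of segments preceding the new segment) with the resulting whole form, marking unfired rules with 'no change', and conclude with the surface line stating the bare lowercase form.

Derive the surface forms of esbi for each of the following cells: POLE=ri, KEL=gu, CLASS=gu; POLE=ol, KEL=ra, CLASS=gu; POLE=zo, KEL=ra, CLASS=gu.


cell POLE=ri, KEL=gu, CLASS=gu:
underlying: esbi-agi-o-f
1. o -> e, u -> i / F C0 _: fires at position(s) 8: esbiagief
2. 0 -> e / C _ C: inserts after position(s) 2: esebiagief
surface: esebiagief

cell POLE=ol, KEL=ra, CLASS=gu:
underlying: esbi-ru-m-f
1. o -> e, u -> i / F C0 _: fires at position(s) 6: esbirimf
2. 0 -> e / C _ C: inserts after position(s) 2, 7: esebirimef
surface: esebirimef

cell POLE=zo, KEL=ra, CLASS=gu:
underlying: esbi-b-m-f
1. o -> e, u -> i / F C0 _: no change
2. 0 -> e / C _ C: inserts after position(s) 2, 5, 6: esebibemef
surface: esebibemef


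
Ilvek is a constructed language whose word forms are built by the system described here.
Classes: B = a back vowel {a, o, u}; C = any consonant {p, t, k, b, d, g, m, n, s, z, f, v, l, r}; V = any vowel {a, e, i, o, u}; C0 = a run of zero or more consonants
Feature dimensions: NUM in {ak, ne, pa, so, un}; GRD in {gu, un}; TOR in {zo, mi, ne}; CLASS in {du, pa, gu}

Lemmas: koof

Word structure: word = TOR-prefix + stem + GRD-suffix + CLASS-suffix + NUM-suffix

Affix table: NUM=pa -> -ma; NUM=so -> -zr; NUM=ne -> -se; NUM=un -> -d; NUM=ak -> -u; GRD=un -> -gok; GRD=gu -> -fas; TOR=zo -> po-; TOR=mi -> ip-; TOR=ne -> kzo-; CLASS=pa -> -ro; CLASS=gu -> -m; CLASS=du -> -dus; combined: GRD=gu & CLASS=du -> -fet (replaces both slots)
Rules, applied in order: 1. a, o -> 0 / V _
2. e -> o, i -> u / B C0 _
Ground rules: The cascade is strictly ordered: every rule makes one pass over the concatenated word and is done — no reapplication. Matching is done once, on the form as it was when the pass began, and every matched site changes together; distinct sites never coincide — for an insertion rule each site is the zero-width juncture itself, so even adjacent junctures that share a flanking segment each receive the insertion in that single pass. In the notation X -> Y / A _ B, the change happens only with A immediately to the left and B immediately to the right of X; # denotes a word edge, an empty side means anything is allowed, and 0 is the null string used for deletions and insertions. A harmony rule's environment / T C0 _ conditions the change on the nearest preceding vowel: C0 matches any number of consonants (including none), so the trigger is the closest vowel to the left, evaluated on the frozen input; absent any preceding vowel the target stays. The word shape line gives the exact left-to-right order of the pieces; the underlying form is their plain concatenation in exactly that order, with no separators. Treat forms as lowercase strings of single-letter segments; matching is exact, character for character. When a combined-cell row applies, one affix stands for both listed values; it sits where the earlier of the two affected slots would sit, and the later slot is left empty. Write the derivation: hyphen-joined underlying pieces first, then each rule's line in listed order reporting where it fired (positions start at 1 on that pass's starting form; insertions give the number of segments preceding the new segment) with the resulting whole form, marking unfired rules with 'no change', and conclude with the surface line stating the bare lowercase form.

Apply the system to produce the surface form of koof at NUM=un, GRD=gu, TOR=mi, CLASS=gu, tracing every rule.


underlying: ip-koof-fas-m-d
1. a, o -> 0 / V _: fires at position(s) 5: ipkoffasmd
2. e -> o, i -> u / B C0 _: no change
surface: ipkoffasmd


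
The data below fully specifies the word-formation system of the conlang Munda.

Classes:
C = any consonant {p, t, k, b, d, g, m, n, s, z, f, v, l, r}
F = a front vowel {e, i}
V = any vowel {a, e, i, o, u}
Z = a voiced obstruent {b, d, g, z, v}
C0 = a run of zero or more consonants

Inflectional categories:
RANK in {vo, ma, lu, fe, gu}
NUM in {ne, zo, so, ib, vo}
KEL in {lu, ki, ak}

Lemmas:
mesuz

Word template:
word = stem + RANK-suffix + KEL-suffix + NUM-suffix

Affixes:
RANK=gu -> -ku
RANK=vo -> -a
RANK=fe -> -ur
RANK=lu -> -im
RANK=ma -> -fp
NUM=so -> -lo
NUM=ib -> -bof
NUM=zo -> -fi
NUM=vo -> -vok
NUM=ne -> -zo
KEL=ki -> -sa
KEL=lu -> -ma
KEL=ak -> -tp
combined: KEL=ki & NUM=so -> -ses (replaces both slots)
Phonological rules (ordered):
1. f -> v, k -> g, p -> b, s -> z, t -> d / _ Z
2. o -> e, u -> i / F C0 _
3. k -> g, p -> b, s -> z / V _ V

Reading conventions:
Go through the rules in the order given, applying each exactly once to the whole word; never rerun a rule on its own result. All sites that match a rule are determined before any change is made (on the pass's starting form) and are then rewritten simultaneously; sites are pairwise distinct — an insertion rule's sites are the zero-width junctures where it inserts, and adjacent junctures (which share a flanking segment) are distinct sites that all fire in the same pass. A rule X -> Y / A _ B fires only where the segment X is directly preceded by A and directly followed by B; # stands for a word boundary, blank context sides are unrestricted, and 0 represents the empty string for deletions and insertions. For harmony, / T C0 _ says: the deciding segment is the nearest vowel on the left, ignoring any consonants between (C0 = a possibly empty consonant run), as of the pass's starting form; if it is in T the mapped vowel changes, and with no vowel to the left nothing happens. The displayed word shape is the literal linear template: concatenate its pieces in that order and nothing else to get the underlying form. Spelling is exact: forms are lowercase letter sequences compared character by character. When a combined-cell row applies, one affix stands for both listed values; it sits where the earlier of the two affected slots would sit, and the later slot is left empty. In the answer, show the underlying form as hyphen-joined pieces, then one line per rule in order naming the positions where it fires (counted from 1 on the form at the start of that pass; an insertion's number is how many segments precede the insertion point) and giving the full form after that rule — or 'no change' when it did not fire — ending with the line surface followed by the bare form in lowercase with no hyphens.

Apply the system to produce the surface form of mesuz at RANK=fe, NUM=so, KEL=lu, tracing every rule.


underlying: mesuz-ur-ma-lo
1. f -> v, k -> g, p -> b, s -> z, t -> d / _ Z: no change
2. o -> e, u -> i / F C0 _: fires at position(s) 4: mesizurmalo
3. k -> g, p -> b, s -> z / V _ V: fires at position(s) 3: mezizurmalo
surface: mezizurmalo


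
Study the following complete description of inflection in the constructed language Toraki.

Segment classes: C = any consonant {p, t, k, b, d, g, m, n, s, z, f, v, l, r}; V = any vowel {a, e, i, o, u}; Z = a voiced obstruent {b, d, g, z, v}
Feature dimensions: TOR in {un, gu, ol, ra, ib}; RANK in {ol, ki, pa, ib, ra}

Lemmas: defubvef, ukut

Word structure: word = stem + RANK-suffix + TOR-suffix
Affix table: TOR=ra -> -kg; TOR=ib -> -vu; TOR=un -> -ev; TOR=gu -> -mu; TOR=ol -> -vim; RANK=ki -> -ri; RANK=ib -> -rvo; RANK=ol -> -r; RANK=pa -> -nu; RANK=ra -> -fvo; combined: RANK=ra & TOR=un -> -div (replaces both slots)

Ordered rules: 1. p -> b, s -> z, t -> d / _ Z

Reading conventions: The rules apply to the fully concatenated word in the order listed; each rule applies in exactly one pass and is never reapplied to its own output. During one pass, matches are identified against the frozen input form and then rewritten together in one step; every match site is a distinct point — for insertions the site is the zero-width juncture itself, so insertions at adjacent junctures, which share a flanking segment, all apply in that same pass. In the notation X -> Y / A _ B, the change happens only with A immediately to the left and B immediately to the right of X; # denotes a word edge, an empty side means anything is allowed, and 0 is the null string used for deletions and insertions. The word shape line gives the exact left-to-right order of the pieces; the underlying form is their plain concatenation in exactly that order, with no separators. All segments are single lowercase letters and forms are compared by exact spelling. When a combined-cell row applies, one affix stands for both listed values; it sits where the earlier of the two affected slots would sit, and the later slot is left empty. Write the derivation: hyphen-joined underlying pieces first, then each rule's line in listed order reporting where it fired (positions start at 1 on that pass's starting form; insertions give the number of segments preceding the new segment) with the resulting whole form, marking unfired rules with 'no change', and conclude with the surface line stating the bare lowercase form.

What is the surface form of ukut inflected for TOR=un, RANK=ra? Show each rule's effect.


underlying: ukut-div
1. p -> b, s -> z, t -> d / _ Z: fires at position(s) 4: ukuddiv
surface: ukuddiv


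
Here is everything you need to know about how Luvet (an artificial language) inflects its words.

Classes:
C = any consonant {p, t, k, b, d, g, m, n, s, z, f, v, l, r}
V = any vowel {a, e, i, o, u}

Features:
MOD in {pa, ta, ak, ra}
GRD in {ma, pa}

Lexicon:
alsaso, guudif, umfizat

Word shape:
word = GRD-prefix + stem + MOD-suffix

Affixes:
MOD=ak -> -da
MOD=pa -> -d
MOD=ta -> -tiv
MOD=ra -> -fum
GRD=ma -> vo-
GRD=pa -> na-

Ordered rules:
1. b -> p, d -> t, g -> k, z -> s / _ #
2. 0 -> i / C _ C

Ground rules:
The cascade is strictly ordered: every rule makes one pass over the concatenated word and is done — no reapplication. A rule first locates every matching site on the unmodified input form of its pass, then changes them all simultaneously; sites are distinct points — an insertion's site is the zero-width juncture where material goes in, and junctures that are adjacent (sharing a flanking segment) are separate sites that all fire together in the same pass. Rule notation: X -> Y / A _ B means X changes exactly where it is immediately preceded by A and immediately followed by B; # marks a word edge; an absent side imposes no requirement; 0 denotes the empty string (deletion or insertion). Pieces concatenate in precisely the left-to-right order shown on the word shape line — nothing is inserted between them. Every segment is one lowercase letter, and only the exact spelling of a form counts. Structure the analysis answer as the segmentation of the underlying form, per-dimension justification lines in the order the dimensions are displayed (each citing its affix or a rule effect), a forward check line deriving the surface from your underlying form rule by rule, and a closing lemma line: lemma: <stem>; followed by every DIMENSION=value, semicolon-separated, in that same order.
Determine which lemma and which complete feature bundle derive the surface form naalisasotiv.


underlying: na-alsaso-tiv
MOD=ta - signalled by the affix -tiv
GRD=pa - signalled by the affix na-
check: naalsasotiv -> naalsasotiv -> naalisasotiv
lemma: alsaso; MOD=ta; GRD=pa


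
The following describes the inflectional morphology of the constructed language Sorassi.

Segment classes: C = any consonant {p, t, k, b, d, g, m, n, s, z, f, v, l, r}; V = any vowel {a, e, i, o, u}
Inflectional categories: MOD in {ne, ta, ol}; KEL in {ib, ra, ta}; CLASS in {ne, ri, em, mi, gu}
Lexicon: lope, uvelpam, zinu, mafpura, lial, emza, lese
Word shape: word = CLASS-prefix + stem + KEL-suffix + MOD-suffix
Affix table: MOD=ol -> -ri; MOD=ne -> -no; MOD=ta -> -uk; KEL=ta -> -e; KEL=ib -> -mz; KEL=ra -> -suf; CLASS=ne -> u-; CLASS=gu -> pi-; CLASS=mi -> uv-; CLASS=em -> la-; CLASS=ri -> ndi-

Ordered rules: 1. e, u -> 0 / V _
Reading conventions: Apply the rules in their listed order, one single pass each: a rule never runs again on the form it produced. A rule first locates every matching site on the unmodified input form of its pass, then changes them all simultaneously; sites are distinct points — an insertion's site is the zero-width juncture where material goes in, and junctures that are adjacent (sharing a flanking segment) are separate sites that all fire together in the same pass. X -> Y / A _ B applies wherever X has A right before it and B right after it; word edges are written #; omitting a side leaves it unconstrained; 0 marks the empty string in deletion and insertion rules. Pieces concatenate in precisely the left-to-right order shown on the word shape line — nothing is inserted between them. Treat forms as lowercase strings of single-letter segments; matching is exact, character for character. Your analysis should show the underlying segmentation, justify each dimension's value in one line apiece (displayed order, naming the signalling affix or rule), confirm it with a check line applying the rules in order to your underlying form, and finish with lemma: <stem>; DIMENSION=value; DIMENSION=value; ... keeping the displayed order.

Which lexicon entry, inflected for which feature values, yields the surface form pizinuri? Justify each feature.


underlying: pi-zinu-e-ri
MOD=ol - signalled by the affix -ri
KEL=ta - signalled by the affix -e
CLASS=gu - signalled by the affix pi-
check: pizinueri -> pizinuri
lemma: zinu; MOD=ol; KEL=ta; CLASS=gu


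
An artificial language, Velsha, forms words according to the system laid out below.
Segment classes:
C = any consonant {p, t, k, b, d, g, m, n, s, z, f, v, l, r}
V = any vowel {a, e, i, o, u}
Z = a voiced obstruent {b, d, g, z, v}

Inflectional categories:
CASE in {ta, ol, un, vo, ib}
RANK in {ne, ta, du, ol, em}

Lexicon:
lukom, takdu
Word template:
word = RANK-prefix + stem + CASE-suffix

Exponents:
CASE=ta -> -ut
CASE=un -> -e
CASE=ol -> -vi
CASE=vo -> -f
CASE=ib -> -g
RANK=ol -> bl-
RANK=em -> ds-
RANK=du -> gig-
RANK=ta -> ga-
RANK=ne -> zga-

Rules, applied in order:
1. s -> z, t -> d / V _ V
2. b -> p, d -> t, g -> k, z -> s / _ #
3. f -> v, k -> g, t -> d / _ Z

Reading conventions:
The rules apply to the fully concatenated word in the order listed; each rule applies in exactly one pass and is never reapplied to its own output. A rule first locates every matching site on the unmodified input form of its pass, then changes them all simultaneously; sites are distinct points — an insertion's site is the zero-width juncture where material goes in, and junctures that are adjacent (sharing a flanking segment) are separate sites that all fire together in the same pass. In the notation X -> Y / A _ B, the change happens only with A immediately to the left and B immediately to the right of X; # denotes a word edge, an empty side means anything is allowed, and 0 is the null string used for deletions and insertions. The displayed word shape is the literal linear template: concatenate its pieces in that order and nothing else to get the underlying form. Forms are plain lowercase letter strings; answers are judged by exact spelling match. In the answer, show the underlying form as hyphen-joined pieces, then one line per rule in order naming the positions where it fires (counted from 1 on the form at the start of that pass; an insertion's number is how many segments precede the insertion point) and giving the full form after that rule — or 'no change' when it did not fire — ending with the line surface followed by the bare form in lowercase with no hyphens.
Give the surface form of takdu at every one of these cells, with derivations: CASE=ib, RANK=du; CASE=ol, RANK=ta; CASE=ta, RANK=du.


cell CASE=ib, RANK=du:
underlying: gig-takdu-g
1. s -> z, t -> d / V _ V: no change
2. b -> p, d -> t, g -> k, z -> s / _ #: fires at position(s) 9: gigtakduk
3. f -> v, k -> g, t -> d / _ Z: fires at position(s) 6: gigtagduk
surface: gigtagduk

cell CASE=ol, RANK=ta:
underlying: ga-takdu-vi
1. s -> z, t -> d / V _ V: fires at position(s) 3: gadakduvi
2. b -> p, d -> t, g -> k, z -> s / _ #: no change
3. f -> v, k -> g, t -> d / _ Z: fires at position(s) 5: gadagduvi
surface: gadagduvi

cell CASE=ta, RANK=du:
underlying: gig-takdu-ut
1. s -> z, t -> d / V _ V: no change
2. b -> p, d -> t, g -> k, z -> s / _ #: no change
3. f -> v, k -> g, t -> d / _ Z: fires at position(s) 6: gigtagduut
surface: gigtagduut


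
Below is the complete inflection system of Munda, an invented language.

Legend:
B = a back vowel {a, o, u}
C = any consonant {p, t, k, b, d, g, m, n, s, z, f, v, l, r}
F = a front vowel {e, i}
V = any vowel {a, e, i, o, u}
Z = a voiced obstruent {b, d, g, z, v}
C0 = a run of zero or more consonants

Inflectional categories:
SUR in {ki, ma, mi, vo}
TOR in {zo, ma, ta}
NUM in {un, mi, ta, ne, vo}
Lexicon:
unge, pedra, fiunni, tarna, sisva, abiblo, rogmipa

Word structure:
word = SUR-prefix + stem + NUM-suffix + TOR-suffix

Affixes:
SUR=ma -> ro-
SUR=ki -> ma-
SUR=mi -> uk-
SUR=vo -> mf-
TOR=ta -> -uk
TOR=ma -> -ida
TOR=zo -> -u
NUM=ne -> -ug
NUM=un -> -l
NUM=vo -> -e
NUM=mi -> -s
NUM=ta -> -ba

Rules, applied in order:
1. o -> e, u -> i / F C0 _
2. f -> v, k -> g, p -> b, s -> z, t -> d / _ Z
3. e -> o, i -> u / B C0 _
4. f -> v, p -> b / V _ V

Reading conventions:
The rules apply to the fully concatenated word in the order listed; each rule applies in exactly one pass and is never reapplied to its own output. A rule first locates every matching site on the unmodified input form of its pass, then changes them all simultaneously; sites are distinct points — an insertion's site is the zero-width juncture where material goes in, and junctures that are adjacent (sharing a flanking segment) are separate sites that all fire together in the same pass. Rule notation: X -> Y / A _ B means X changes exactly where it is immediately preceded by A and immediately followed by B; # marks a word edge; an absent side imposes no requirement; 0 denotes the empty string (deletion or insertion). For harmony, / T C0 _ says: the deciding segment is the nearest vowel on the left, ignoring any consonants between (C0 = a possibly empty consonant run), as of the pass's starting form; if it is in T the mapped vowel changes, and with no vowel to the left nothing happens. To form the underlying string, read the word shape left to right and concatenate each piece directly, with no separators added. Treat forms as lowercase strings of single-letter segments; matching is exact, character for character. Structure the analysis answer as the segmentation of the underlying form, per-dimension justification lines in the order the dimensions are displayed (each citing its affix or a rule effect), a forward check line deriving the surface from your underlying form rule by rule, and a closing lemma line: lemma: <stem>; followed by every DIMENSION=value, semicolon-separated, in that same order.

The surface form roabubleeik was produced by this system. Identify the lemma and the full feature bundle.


underlying: ro-abiblo-e-uk
SUR=ma - signalled by the affix ro-
TOR=ta - signalled by the affix -uk
NUM=vo - signalled by the affix -e
check: roabibloeuk -> roabibleeik -> roabibleeik -> roabubleeik -> roabubleeik
lemma: abiblo; SUR=ma; TOR=ta; NUM=vo


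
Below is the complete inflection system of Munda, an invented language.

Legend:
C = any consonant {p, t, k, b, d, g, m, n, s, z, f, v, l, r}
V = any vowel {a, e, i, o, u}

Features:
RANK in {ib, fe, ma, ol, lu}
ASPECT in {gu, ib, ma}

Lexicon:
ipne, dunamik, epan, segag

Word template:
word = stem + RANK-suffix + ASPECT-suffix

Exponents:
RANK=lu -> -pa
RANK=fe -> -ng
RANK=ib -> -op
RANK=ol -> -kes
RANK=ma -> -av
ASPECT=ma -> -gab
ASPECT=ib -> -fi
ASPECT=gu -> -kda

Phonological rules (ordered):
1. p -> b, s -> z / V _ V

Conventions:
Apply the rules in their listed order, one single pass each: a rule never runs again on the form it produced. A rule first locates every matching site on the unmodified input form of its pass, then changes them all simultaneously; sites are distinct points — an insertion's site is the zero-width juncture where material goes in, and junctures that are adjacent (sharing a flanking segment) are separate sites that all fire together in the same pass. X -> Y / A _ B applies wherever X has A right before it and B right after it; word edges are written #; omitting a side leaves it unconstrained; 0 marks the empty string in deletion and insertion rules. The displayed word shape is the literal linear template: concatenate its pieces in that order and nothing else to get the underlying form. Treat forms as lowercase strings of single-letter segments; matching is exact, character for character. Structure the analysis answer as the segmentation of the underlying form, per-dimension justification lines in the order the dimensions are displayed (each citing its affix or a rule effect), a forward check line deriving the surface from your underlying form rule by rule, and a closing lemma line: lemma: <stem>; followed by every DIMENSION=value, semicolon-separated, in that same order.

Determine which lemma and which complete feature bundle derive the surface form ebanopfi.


underlying: epan-op-fi
RANK=ib - signalled by the affix -op
ASPECT=ib - signalled by the affix -fi
check: epanopfi -> ebanopfi
lemma: epan; RANK=ib; ASPECT=ib
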